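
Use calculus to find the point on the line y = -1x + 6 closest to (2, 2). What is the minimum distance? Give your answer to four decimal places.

1.4142

Minimize D(x)^2 = (x - 2)^2 + (-x + 4)^2.
d/dx[D^2] = 2(x - 2) + 2·(-1)·(-x + 4) = 0 ⇒ x = 3.
Then y = 3 and the distance is √(2) ≈ 1.4142.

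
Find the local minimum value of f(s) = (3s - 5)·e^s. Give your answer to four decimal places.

Differentiating with the product rule gives f'(s) = (3s - 2)·e^s. Since e^s > 0, the only critical point is s = 2/3.
f''(2/3) has the same sign as 3 > 0, so this is a local minimum.
f(2/3) = (-3)·e^(2/3) ≈ -5.8432.

-5.8432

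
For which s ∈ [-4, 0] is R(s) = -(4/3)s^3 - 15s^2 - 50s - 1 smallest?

R'(s) = -4s^2 - 30s - 50, whose only zero in [-4, 0] is s = -5/2.
Compare values at every candidate in [-4, 0]: R(-4) = 133/3, R(-5/2) = 613/12, R(0) = -1.
The minimum over the interval is -1, attained at s = 0.

0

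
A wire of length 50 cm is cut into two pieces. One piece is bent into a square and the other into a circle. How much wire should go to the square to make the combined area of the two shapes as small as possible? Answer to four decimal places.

Let x be the length used for the square. Square side x/4; circle radius (50−x)/(2π).
A(x) = (x/4)² + π·((50−x)/(2π))² = x²/16 + (50−x)²/(4π) for 0 ≤ x ≤ 50. A'(x) = x/8 − (50−x)/(2π) = 0 gives x = 4·50/(π+4) ≈ 28.0050.
A'' = 1/8 + 1/(2π) > 0, so this gives the minimum combined area; x ≈ 28.0050 cm to the square.

28.0050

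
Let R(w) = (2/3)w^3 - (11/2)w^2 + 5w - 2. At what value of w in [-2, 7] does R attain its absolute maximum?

Differentiating, R'(w) = 2w^2 - 11w + 5; which vanishes at w = 1/2 and w = 5.
Compare values at every candidate in [-2, 7]: R(-2) = -118/3,  R(1/2) = -19/24,  R(5) = -187/6,  R(7) = -47/6.
Hence the absolute maximum is -19/24 at w = 1/2.

1/2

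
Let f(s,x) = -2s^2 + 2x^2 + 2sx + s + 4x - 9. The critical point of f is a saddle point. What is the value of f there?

-109/10

∂f/∂s = -4s + 2x + 1 = 0 and ∂f/∂x = 2s + 4x + 4 = 0, so (s, x) = (-1/5, -9/10).
The Hessian has f_{ss} = -4, f_{xx} = 4, f_{sx} = 2, giving D = -20 < 0, so the point is a saddle point.
f(-1/5, -9/10) = -109/10.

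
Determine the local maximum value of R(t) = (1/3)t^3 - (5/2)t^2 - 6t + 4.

R'(t) = t^2 - 5t - 6 = 0 at t = -1, 6.
R''(t) = 2t - 5. R''(-1) = -7 < 0 ⇒ local maximum; R''(6) = 7 > 0 ⇒ local minimum.
Thus R has its local maximum at t = -1, with value 43/6.

43/6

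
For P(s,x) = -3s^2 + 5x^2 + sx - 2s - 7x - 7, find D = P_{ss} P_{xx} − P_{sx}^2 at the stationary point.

-61

∂P/∂s = -6s + x - 2 = 0 and ∂P/∂x = s + 10x - 7 = 0, so (s, x) = (-13/61, 44/61).
The Hessian has P_{ss} = -6, P_{xx} = 10, P_{sx} = 1, giving D = -61 < 0, so the point is a saddle point.
D = (-6)·(10) − (1)^2 = -61.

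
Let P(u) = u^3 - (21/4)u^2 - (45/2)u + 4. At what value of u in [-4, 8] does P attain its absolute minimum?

P'(u) = 3u^2 - (21/2)u - 45/2, which vanishes at u = -3/2 and u = 5.
Candidates: P(-4) = -54; P(-3/2) = 361/16; P(5) = -459/4; P(8) = 0.
The minimum over the interval is -459/4, attained at u = 5.

5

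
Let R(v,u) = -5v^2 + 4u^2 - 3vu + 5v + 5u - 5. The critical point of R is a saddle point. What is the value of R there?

-395/89

∂R/∂v = -10v - 3u + 5 = 0 and ∂R/∂u = -3v + 8u + 5 = 0, so (v, u) = (55/89, -35/89).
The Hessian has R_{vv} = -10, R_{uu} = 8, R_{vu} = -3, giving D = -89 < 0, so the point is a saddle point.
R(55/89, -35/89) = -395/89.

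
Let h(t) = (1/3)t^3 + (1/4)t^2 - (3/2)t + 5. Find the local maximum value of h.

107/16

h'(t) = t^2 + (1/2)t - 3/2. Setting h'(t) = 0 gives t ∈ {-3/2, 1}.
Since h''(t) = 2t + 1/2, we get h''(-3/2) = -5/2 < 0 ⇒ local maximum; h''(1) = 5/2 > 0 ⇒ local minimum.
The local maximum is h(-3/2) = 107/16.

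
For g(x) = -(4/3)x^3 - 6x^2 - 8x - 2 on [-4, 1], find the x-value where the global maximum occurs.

The derivative is -4x^2 - 12x - 8, which vanishes at x = -2 and x = -1.
Candidates: g(-4) = 58/3; g(-2) = 2/3; g(-1) = 4/3; g(1) = -52/3.
The maximum over the interval is 58/3, attained at x = -4.

-4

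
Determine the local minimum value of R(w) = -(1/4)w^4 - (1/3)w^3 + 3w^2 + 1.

1

R'(w) = -w^3 - w^2 + 6w = 0 at w = -3, 0, 2.
Second-derivative test with R''(w) = -3w^2 - 2w + 6: R''(-3) = -15 < 0 ⇒ local maximum; R''(0) = 6 > 0 ⇒ local minimum; R''(2) = -10 < 0 ⇒ local maximum.
Thus R has its local minimum at w = 0, with value 1.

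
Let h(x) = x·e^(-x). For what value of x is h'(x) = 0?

1

By the product rule, h'(x) = (-x + 1)·e^(-x). Since e^(-x) > 0, the only critical point is x = 1.
h''(1) has the same sign as -1 < 0, so this is a local maximum.
h(1) = (1)·e^(-1) ≈ 0.3679.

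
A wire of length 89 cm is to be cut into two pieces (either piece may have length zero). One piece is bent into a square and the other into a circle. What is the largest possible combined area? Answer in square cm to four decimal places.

Let x be the length used for the square. Square side x/4; circle radius (89−x)/(2π).
A(x) = (x/4)² + π·((89−x)/(2π))² = x²/16 + (89−x)²/(4π) for 0 ≤ x ≤ 89. A'(x) = x/8 − (89−x)/(2π) = 0 gives x = 4·89/(π+4) ≈ 49.8488.
A'' > 0, so the interior critical point is a minimum; the maximum is at an endpoint. A(0) = 630.3332 and A(89) = 495.0625, so the largest area is 630.3332.

630.3332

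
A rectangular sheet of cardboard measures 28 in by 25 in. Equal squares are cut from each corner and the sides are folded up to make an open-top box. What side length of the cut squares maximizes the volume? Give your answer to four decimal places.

With cut size x, the volume is V(x) = x(28 − 2x)(25 − 2x) for 0 < x < 12.5.
V'(x) = 12x^2 − 212x + 700. Setting V'(x) = 0 gives x ≈ 4.3955 (the root in (0, 12.5)).
V''(x) = 24x − 212 is negative there, so this is the maximum; V ≈ 1368.5771.

4.3955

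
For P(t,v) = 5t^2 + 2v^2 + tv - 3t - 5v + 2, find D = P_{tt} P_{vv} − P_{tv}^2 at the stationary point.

39

∂P/∂t = 10t + v - 3 = 0 and ∂P/∂v = t + 4v - 5 = 0, so (t, v) = (7/39, 47/39).
The Hessian has P_{tt} = 10, P_{vv} = 4, P_{tv} = 1, giving D = 39 > 0 with P_{tt} > 0, so the point is a local minimum.
D = (10)·(4) − (1)^2 = 39.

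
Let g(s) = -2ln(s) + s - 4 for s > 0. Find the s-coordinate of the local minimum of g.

g'(s) = -2/s + 1 = 0 gives s = 2.
g''(s) = 2/s², which is positive for s > 0, so this is a local minimum.
g(2) = -2·ln(2) + 2 - 4 ≈ -3.3863.

2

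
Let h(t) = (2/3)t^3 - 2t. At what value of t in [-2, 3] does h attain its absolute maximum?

Differentiating, h'(t) = 2t^2 - 2; which vanishes at t = -1 and t = 1.
Candidates: h(-2) = -4/3; h(-1) = 4/3; h(1) = -4/3; h(3) = 12.
The maximum over the interval is 12, attained at t = 3.

3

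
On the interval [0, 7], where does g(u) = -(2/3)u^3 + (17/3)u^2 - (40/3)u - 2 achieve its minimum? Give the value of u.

7

Differentiating, g'(u) = -2u^2 + (34/3)u - 40/3; which vanishes at u = 5/3 and u = 4.
Evaluating at the critical points and endpoints: g(0) = -2, g(5/3) = -937/81, g(4) = -22/3, g(7) = -139/3.
The minimum over the interval is -139/3, attained at u = 7.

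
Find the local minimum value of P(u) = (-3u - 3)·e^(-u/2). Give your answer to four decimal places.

By the product rule, P'(u) = ((3/2)u - 3/2)·e^(-u/2). Since e^(-u/2) > 0, the only critical point is u = 1.
P''(1) has the same sign as 3/2 > 0, so this is a local minimum.
P(1) = (-6)·e^(-1/2) ≈ -3.6392.

-3.6392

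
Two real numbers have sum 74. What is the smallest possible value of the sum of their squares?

With a + b = 74, a^2 + b^2 = a^2 + (74 − a)^2.
The derivative 2a − 2(74 − a) = 4a − 148 vanishes at a = 37; second derivative 4 > 0, a minimum.
The minimum is 2·(37)^2 = 2738.

2738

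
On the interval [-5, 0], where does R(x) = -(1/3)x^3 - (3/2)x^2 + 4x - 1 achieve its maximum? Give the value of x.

R'(x) = -x^2 - 3x + 4, whose only zero in [-5, 0] is x = -4.
Candidates: R(-5) = -101/6,  R(-4) = -59/3,  R(0) = -1.
So the maximum is R(0) = -1.

0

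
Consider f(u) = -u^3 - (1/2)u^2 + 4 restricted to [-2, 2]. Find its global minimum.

f'(u) = -3u^2 - u, which vanishes at u = -1/3 and u = 0.
Candidates: f(-2) = 10,  f(-1/3) = 215/54,  f(0) = 4,  f(2) = -6.
Hence the absolute minimum is -6 at u = 2.

-6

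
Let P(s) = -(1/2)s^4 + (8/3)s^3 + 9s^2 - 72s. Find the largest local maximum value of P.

369/2

P'(s) = -2s^3 + 8s^2 + 18s - 72 = 0 at s = -3, 3, 4.
P''(s) = -6s^2 + 16s + 18. P''(-3) = -84 < 0 ⇒ local maximum; P''(3) = 12 > 0 ⇒ local minimum; P''(4) = -14 < 0 ⇒ local maximum.
The largest local maximum is P(-3) = 369/2.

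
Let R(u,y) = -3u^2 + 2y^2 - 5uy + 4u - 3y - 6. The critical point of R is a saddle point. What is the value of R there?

-349/49

∂R/∂u = -6u - 5y + 4 = 0 and ∂R/∂y = -5u + 4y - 3 = 0, so (u, y) = (1/49, 38/49).
The Hessian has R_{uu} = -6, R_{yy} = 4, R_{uy} = -5, giving D = -49 < 0, so the point is a saddle point.
R(1/49, 38/49) = -349/49.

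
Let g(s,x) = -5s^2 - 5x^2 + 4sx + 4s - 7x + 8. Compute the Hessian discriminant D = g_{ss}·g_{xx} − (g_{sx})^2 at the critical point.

∂g/∂s = -10s + 4x + 4 = 0 and ∂g/∂x = 4s - 10x - 7 = 0, so (s, x) = (1/7, -9/14).
The Hessian has g_{ss} = -10, g_{xx} = -10, g_{sx} = 4, giving D = 84 > 0 with g_{ss} < 0, so the point is a local maximum.
D = (-10)·(-10) − (4)^2 = 84.

84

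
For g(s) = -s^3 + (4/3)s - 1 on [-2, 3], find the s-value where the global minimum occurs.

3

g'(s) = -3s^2 + 4/3, which vanishes at s = -2/3 and s = 2/3.
Candidates: g(-2) = 13/3, g(-2/3) = -43/27, g(2/3) = -11/27, g(3) = -24.
So the minimum is g(3) = -24.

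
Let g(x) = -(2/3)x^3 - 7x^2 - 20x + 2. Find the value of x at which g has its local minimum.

-5

Critical points: g'(x) = -2x^2 - 14x - 20 vanishes at x = -5, -2.
Since g''(x) = -4x - 14, we get g''(-5) = 6 > 0 ⇒ local minimum; g''(-2) = -6 < 0 ⇒ local maximum.
Thus g has its local minimum at x = -5, with value 31/3.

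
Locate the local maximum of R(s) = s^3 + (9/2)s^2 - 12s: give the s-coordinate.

-4

Critical points: R'(s) = 3s^2 + 9s - 12 vanishes at s = -4, 1.
Since R''(s) = 6s + 9, we get R''(-4) = -15 < 0 ⇒ local maximum; R''(1) = 15 > 0 ⇒ local minimum.
The local maximum is R(-4) = 56.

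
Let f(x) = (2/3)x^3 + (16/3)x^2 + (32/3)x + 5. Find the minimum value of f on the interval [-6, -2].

Differentiating, f'(x) = 2x^2 + (32/3)x + 32/3; whose only zero in [-6, -2] is x = -4.
Evaluating at the critical points and endpoints: f(-6) = -11; f(-4) = 5; f(-2) = -1/3.
Hence the absolute minimum is -11 at x = -6.

-11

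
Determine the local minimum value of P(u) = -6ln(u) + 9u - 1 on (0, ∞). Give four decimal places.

P'(u) = -6/u + 9 = 0 gives u = 2/3.
P''(u) = 6/u², which is positive for u > 0, so this is a local minimum.
P(2/3) = -6·ln(2/3) + 6 - 1 ≈ 7.4328.

7.4328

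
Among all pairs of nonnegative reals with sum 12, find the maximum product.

36

With x + y = 12, the product is P(x) = x(12 − x).
P'(x) = 12 − 2x = 0 gives x = 6; P'' = −2 < 0, so this is the maximum.
P = 6·6 = 36.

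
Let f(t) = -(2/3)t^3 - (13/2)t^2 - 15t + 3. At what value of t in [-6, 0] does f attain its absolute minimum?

The derivative is -2t^2 - 13t - 15, which vanishes at t = -5 and t = -3/2.
Candidates: f(-6) = 3; f(-5) = -7/6; f(-3/2) = 105/8; f(0) = 3.
So the minimum is f(-5) = -7/6.

-5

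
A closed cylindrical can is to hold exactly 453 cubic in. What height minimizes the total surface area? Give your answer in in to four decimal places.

8.3241

With radius r and height h, πr²h = 453 so h = 453/(πr²), and S(r) = 2πr² + 2πrh = 2πr² + 2·453/r.
S'(r) = 4πr − 2·453/r² = 0 ⇒ r³ = 453/(2π), so r ≈ 4.1620 and h = 2r ≈ 8.3241.
S''(r) = 4π + 4·453/r³ > 0, so this is the minimum; S ≈ 326.5227.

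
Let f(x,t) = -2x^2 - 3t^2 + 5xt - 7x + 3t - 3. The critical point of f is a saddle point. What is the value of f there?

∂f/∂x = -4x + 5t - 7 = 0 and ∂f/∂t = 5x - 6t + 3 = 0, so (x, t) = (27, 23).
The Hessian has f_{xx} = -4, f_{tt} = -6, f_{xt} = 5, giving D = -1 < 0, so the point is a saddle point.
f(27, 23) = -63.

-63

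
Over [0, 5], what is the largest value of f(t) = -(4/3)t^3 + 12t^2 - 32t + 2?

2

The derivative is -4t^2 + 24t - 32, which vanishes at t = 2 and t = 4.
Evaluating at the critical points and endpoints: f(0) = 2, f(2) = -74/3, f(4) = -58/3, f(5) = -74/3.
The maximum over the interval is 2, attained at t = 0.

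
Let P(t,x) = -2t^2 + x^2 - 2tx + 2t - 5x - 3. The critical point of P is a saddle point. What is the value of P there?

∂P/∂t = -4t - 2x + 2 = 0 and ∂P/∂x = -2t + 2x - 5 = 0, so (t, x) = (-1/2, 2).
The Hessian has P_{tt} = -4, P_{xx} = 2, P_{tx} = -2, giving D = -12 < 0, so the point is a saddle point.
P(-1/2, 2) = -17/2.

-17/2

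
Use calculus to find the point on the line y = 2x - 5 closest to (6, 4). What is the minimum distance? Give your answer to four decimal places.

1.3416

Minimize D(x)^2 = (x - 6)^2 + (2x - 9)^2.
d/dx[D^2] = 2(x - 6) + 2·2·(2x - 9) = 0 ⇒ x = 24/5.
Then y = 23/5 and the distance is √(9/5) ≈ 1.3416.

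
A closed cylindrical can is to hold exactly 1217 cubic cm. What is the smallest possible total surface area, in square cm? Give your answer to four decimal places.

631.0178

With radius r and height h, πr²h = 1217 so h = 1217/(πr²), and S(r) = 2πr² + 2πrh = 2πr² + 2·1217/r.
S'(r) = 4πr − 2·1217/r² = 0 ⇒ r³ = 1217/(2π), so r ≈ 5.7859 and h = 2r ≈ 11.5718.
S''(r) = 4π + 4·1217/r³ > 0, so this is the minimum; S ≈ 631.0178.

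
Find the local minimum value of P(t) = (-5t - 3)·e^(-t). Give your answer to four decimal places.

-3.3516

P'(t) = (-5)·e^(-t) + (-5t - 3)·(-1)·e^(-t) = (5t - 2)·e^(-t). Since e^(-t) > 0, the only critical point is t = 2/5.
P''(2/5) has the same sign as 5 > 0, so this is a local minimum.
P(2/5) = (-5)·e^(-2/5) ≈ -3.3516.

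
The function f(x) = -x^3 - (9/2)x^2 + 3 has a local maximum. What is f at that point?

f'(x) = -3x^2 - 9x = 0 at x = -3, 0.
Second-derivative test with f''(x) = -6x - 9: f''(-3) = 9 > 0 ⇒ local minimum; f''(0) = -9 < 0 ⇒ local maximum.
The local maximum is f(0) = 3.

3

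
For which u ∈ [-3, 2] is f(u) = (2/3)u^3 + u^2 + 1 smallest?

f'(u) = 2u^2 + 2u, which vanishes at u = -1 and u = 0.
Compare values at every candidate in [-3, 2]: f(-3) = -8; f(-1) = 4/3; f(0) = 1; f(2) = 31/3.
Hence the absolute minimum is -8 at u = -3.

-3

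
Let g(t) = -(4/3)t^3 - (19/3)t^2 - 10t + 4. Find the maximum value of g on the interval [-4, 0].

Differentiating, g'(t) = -4t^2 - (38/3)t - 10; which vanishes at t = -5/3 and t = -3/2.
Candidates: g(-4) = 28,  g(-5/3) = 749/81,  g(-3/2) = 37/4,  g(0) = 4.
Hence the absolute maximum is 28 at t = -4.

28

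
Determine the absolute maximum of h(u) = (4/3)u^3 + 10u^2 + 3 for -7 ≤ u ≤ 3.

The derivative is 4u^2 + 20u, which vanishes at u = -5 and u = 0.
Evaluating at the critical points and endpoints: h(-7) = 107/3,  h(-5) = 259/3,  h(0) = 3,  h(3) = 129.
The maximum over the interval is 129, attained at u = 3.

129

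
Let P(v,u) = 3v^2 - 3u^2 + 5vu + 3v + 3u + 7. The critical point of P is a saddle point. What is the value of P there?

382/61

∂P/∂v = 6v + 5u + 3 = 0 and ∂P/∂u = 5v - 6u + 3 = 0, so (v, u) = (-33/61, 3/61).
The Hessian has P_{vv} = 6, P_{uu} = -6, P_{vu} = 5, giving D = -61 < 0, so the point is a saddle point.
P(-33/61, 3/61) = 382/61.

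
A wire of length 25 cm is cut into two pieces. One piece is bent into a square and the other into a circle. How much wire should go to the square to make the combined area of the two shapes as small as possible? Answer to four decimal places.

14.0025

Let x be the length used for the square. Square side x/4; circle radius (25−x)/(2π).
A(x) = (x/4)² + π·((25−x)/(2π))² = x²/16 + (25−x)²/(4π) for 0 ≤ x ≤ 25. A'(x) = x/8 − (25−x)/(2π) = 0 gives x = 4·25/(π+4) ≈ 14.0025.
A'' = 1/8 + 1/(2π) > 0, so this gives the minimum combined area; x ≈ 14.0025 cm to the square.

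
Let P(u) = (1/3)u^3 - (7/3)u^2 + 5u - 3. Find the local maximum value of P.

Critical points: P'(u) = u^2 - (14/3)u + 5 vanishes at u = 5/3, 3.
Second-derivative test with P''(u) = 2u - 14/3: P''(5/3) = -4/3 < 0 ⇒ local maximum; P''(3) = 4/3 > 0 ⇒ local minimum.
The local maximum is P(5/3) = 32/81.

32/81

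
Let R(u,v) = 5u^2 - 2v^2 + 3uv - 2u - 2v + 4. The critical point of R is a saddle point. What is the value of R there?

4

∂R/∂u = 10u + 3v - 2 = 0 and ∂R/∂v = 3u - 4v - 2 = 0, so (u, v) = (2/7, -2/7).
The Hessian has R_{uu} = 10, R_{vv} = -4, R_{uv} = 3, giving D = -49 < 0, so the point is a saddle point.
R(2/7, -2/7) = 4.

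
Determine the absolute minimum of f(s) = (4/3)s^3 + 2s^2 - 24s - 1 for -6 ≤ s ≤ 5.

-73

Differentiating, f'(s) = 4s^2 + 4s - 24; which vanishes at s = -3 and s = 2.
Compare values at every candidate in [-6, 5]: f(-6) = -73,  f(-3) = 53,  f(2) = -91/3,  f(5) = 287/3.
So the minimum is f(-6) = -73.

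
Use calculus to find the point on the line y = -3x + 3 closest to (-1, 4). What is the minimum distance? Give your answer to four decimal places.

Minimize D(x)^2 = (x + 1)^2 + (-3x - 1)^2.
d/dx[D^2] = 2(x + 1) + 2·(-3)·(-3x - 1) = 0 ⇒ x = -2/5.
Then y = 21/5 and the distance is √(2/5) ≈ 0.6325.

0.6325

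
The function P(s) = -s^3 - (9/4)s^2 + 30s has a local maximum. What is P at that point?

P'(s) = -3s^2 - (9/2)s + 30. Setting P'(s) = 0 gives s ∈ {-4, 5/2}.
Second-derivative test with P''(s) = -6s - 9/2: P''(-4) = 39/2 > 0 ⇒ local minimum; P''(5/2) = -39/2 < 0 ⇒ local maximum.
The local maximum is P(5/2) = 725/16.

725/16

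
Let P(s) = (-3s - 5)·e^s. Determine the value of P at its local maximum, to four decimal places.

Differentiating with the product rule gives P'(s) = (-3s - 8)·e^s. Since e^s > 0, the only critical point is s = -8/3.
P''(-8/3) has the same sign as -3 < 0, so this is a local maximum.
P(-8/3) = (3)·e^(-8/3) ≈ 0.2085.

0.2085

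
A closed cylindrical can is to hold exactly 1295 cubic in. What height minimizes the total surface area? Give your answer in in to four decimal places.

11.8139

With radius r and height h, πr²h = 1295 so h = 1295/(πr²), and S(r) = 2πr² + 2πrh = 2πr² + 2·1295/r.
S'(r) = 4πr − 2·1295/r² = 0 ⇒ r³ = 1295/(2π), so r ≈ 5.9070 and h = 2r ≈ 11.8139.
S''(r) = 4π + 4·1295/r³ > 0, so this is the minimum; S ≈ 657.6998.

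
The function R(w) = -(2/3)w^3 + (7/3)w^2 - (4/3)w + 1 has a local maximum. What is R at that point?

Critical points: R'(w) = -2w^2 + (14/3)w - 4/3 vanishes at w = 1/3, 2.
R''(w) = -4w + 14/3. R''(1/3) = 10/3 > 0 ⇒ local minimum; R''(2) = -10/3 < 0 ⇒ local maximum.
The local maximum is R(2) = 7/3.

7/3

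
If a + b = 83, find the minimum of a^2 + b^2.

With a + b = 83, a^2 + b^2 = a^2 + (83 − a)^2.
The derivative 2a − 2(83 − a) = 4a − 166 vanishes at a = 83/2; second derivative 4 > 0, a minimum.
The minimum is 2·(83/2)^2 = 6889/2.

6889/2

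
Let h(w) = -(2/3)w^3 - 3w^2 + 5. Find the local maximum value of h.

5

h'(w) = -2w^2 - 6w = 0 at w = -3, 0.
Since h''(w) = -4w - 6, we get h''(-3) = 6 > 0 ⇒ local minimum; h''(0) = -6 < 0 ⇒ local maximum.
So the local maximum value is h(0) = 5.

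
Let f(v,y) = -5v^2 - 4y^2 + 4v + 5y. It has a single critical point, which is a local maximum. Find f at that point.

∂f/∂v = -10v + 4 = 0 and ∂f/∂y = -8y + 5 = 0, so (v, y) = (2/5, 5/8).
The Hessian has f_{vv} = -10, f_{yy} = -8, f_{vy} = 0, giving D = 80 > 0 with f_{vv} < 0, so the point is a local maximum.
f(2/5, 5/8) = 189/80.

189/80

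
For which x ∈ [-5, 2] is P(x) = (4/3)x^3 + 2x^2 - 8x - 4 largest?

Differentiating, P'(x) = 4x^2 + 4x - 8; which vanishes at x = -2 and x = 1.
Compare values at every candidate in [-5, 2]: P(-5) = -242/3; P(-2) = 28/3; P(1) = -26/3; P(2) = -4/3.
The maximum over the interval is 28/3, attained at x = -2.

-2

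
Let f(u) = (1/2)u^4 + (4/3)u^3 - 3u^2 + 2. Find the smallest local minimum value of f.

f'(u) = 2u^3 + 4u^2 - 6u. Setting f'(u) = 0 gives u ∈ {-3, 0, 1}.
f''(u) = 6u^2 + 8u - 6. f''(-3) = 24 > 0 ⇒ local minimum; f''(0) = -6 < 0 ⇒ local maximum; f''(1) = 8 > 0 ⇒ local minimum.
Thus f has its smallest local minimum at u = -3, with value -41/2.

-41/2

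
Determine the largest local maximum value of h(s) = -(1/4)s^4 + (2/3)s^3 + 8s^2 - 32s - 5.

433/3

h'(s) = -s^3 + 2s^2 + 16s - 32 = 0 at s = -4, 2, 4.
Since h''(s) = -3s^2 + 4s + 16, we get h''(-4) = -48 < 0 ⇒ local maximum; h''(2) = 12 > 0 ⇒ local minimum; h''(4) = -16 < 0 ⇒ local maximum.
The largest local maximum is h(-4) = 433/3.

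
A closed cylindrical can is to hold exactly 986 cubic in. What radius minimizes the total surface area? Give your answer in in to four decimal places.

With radius r and height h, πr²h = 986 so h = 986/(πr²), and S(r) = 2πr² + 2πrh = 2πr² + 2·986/r.
S'(r) = 4πr − 2·986/r² = 0 ⇒ r³ = 986/(2π), so r ≈ 5.3939 and h = 2r ≈ 10.7877.
S''(r) = 4π + 4·986/r³ > 0, so this is the minimum; S ≈ 548.4022.

5.3939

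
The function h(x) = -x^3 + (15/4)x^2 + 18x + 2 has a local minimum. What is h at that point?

-211/16

h'(x) = -3x^2 + (15/2)x + 18. Setting h'(x) = 0 gives x ∈ {-3/2, 4}.
Second-derivative test with h''(x) = -6x + 15/2: h''(-3/2) = 33/2 > 0 ⇒ local minimum; h''(4) = -33/2 < 0 ⇒ local maximum.
So the local minimum value is h(-3/2) = -211/16.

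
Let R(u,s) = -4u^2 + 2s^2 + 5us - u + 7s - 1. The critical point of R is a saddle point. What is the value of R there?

-72/19

∂R/∂u = -8u + 5s - 1 = 0 and ∂R/∂s = 5u + 4s + 7 = 0, so (u, s) = (-13/19, -17/19).
The Hessian has R_{uu} = -8, R_{ss} = 4, R_{us} = 5, giving D = -57 < 0, so the point is a saddle point.
R(-13/19, -17/19) = -72/19.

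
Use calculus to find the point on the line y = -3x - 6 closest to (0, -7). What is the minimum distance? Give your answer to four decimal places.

0.3162

Minimize D(x)^2 = (x + 0)^2 + (-3x + 1)^2.
d/dx[D^2] = 2(x + 0) + 2·(-3)·(-3x + 1) = 0 ⇒ x = 3/10.
Then y = -69/10 and the distance is √(1/10) ≈ 0.3162.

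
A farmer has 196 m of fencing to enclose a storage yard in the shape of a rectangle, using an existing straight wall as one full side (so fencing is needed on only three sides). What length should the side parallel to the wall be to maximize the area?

Let the sides perpendicular to the wall have length x and the parallel side y, so 2x + y = 196 and the area is A = xy = x(196 − 2x).
A'(x) = 196 − 4x = 0 gives x = 49, and A''(x) = −4 < 0 confirms a maximum.
Then y = 196 − 2·49 = 98 and A = 4802.

98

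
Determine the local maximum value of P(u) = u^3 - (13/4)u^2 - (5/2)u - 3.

P'(u) = 3u^2 - (13/2)u - 5/2 = 0 at u = -1/3, 5/2.
Second-derivative test with P''(u) = 6u - 13/2: P''(-1/3) = -17/2 < 0 ⇒ local maximum; P''(5/2) = 17/2 > 0 ⇒ local minimum.
The local maximum is P(-1/3) = -277/108.

-277/108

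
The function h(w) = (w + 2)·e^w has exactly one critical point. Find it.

-3

Differentiating with the product rule gives h'(w) = (w + 3)·e^w. Since e^w > 0, the only critical point is w = -3.
h''(-3) has the same sign as 1 > 0, so this is a local minimum.
h(-3) = (-1)·e^(-3) ≈ -0.0498.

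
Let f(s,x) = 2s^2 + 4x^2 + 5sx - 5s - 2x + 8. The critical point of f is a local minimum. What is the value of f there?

-2/7

∂f/∂s = 4s + 5x - 5 = 0 and ∂f/∂x = 5s + 8x - 2 = 0, so (s, x) = (30/7, -17/7).
The Hessian has f_{ss} = 4, f_{xx} = 8, f_{sx} = 5, giving D = 7 > 0 with f_{ss} > 0, so the point is a local minimum.
f(30/7, -17/7) = -2/7.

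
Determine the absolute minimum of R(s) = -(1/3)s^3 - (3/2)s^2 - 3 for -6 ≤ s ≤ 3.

Differentiating, R'(s) = -s^2 - 3s; which vanishes at s = -3 and s = 0.
Candidates: R(-6) = 15,  R(-3) = -15/2,  R(0) = -3,  R(3) = -51/2.
So the minimum is R(3) = -51/2.

-51/2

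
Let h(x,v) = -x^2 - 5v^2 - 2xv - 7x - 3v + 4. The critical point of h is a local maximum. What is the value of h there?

69/4

∂h/∂x = -2x - 2v - 7 = 0 and ∂h/∂v = -2x - 10v - 3 = 0, so (x, v) = (-4, 1/2).
The Hessian has h_{xx} = -2, h_{vv} = -10, h_{xv} = -2, giving D = 16 > 0 with h_{xx} < 0, so the point is a local maximum.
h(-4, 1/2) = 69/4.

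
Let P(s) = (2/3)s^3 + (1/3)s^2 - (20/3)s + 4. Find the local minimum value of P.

P'(s) = 2s^2 + (2/3)s - 20/3. Setting P'(s) = 0 gives s ∈ {-2, 5/3}.
P''(s) = 4s + 2/3. P''(-2) = -22/3 < 0 ⇒ local maximum; P''(5/3) = 22/3 > 0 ⇒ local minimum.
The local minimum is P(5/3) = -251/81.

-251/81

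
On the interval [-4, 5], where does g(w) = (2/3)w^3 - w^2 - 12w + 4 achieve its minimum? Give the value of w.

3

g'(w) = 2w^2 - 2w - 12, which vanishes at w = -2 and w = 3.
Candidates: g(-4) = -20/3,  g(-2) = 56/3,  g(3) = -23,  g(5) = 7/3.
Hence the absolute minimum is -23 at w = 3.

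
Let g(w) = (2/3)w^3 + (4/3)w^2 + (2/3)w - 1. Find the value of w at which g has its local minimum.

-1/3

g'(w) = 2w^2 + (8/3)w + 2/3. Setting g'(w) = 0 gives w ∈ {-1, -1/3}.
Second-derivative test with g''(w) = 4w + 8/3: g''(-1) = -4/3 < 0 ⇒ local maximum; g''(-1/3) = 4/3 > 0 ⇒ local minimum.
Thus g has its local minimum at w = -1/3, with value -89/81.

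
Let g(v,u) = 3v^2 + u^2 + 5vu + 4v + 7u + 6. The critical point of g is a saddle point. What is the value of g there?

∂g/∂v = 6v + 5u + 4 = 0 and ∂g/∂u = 5v + 2u + 7 = 0, so (v, u) = (-27/13, 22/13).
The Hessian has g_{vv} = 6, g_{uu} = 2, g_{vu} = 5, giving D = -13 < 0, so the point is a saddle point.
g(-27/13, 22/13) = 101/13.

101/13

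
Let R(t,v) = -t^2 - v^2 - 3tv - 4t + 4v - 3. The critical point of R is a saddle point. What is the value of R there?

∂R/∂t = -2t - 3v - 4 = 0 and ∂R/∂v = -3t - 2v + 4 = 0, so (t, v) = (4, -4).
The Hessian has R_{tt} = -2, R_{vv} = -2, R_{tv} = -3, giving D = -5 < 0, so the point is a saddle point.
R(4, -4) = -19.

-19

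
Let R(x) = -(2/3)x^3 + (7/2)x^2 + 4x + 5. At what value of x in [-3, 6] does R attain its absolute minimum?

The derivative is -2x^2 + 7x + 4, which vanishes at x = -1/2 and x = 4.
Compare values at every candidate in [-3, 6]: R(-3) = 85/2,  R(-1/2) = 95/24,  R(4) = 103/3,  R(6) = 11.
So the minimum is R(-1/2) = 95/24.

-1/2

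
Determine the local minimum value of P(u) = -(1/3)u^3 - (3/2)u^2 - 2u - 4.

-10/3

P'(u) = -u^2 - 3u - 2 = 0 at u = -2, -1.
P''(u) = -2u - 3. P''(-2) = 1 > 0 ⇒ local minimum; P''(-1) = -1 < 0 ⇒ local maximum.
The local minimum is P(-2) = -10/3.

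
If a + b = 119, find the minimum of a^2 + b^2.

14161/2

With a + b = 119, a^2 + b^2 = a^2 + (119 − a)^2.
The derivative 2a − 2(119 − a) = 4a − 238 vanishes at a = 119/2; second derivative 4 > 0, a minimum.
The minimum is 2·(119/2)^2 = 14161/2.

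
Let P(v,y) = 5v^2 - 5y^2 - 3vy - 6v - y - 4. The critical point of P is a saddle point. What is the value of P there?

-593/109

∂P/∂v = 10v - 3y - 6 = 0 and ∂P/∂y = -3v - 10y - 1 = 0, so (v, y) = (57/109, -28/109).
The Hessian has P_{vv} = 10, P_{yy} = -10, P_{vy} = -3, giving D = -109 < 0, so the point is a saddle point.
P(57/109, -28/109) = -593/109.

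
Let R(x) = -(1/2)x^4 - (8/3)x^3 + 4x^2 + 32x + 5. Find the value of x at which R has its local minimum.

-2

R'(x) = -2x^3 - 8x^2 + 8x + 32. Setting R'(x) = 0 gives x ∈ {-4, -2, 2}.
Since R''(x) = -6x^2 - 16x + 8, we get R''(-4) = -24 < 0 ⇒ local maximum; R''(-2) = 16 > 0 ⇒ local minimum; R''(2) = -48 < 0 ⇒ local maximum.
So the local minimum value is R(-2) = -89/3.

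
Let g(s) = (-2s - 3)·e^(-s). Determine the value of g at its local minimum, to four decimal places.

-3.2974

g'(s) = (-2)·e^(-s) + (-2s - 3)·(-1)·e^(-s) = (2s + 1)·e^(-s). Since e^(-s) > 0, the only critical point is s = -1/2.
g''(-1/2) has the same sign as 2 > 0, so this is a local minimum.
g(-1/2) = (-2)·e^(1/2) ≈ -3.2974.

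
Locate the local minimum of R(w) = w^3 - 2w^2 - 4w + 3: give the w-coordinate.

2

R'(w) = 3w^2 - 4w - 4 = 0 at w = -2/3, 2.
R''(w) = 6w - 4. R''(-2/3) = -8 < 0 ⇒ local maximum; R''(2) = 8 > 0 ⇒ local minimum.
Thus R has its local minimum at w = 2, with value -5.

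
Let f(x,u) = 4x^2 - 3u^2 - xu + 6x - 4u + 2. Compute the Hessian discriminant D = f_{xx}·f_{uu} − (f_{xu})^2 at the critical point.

-49

∂f/∂x = 8x - u + 6 = 0 and ∂f/∂u = -x - 6u - 4 = 0, so (x, u) = (-40/49, -26/49).
The Hessian has f_{xx} = 8, f_{uu} = -6, f_{xu} = -1, giving D = -49 < 0, so the point is a saddle point.
D = (8)·(-6) − (-1)^2 = -49.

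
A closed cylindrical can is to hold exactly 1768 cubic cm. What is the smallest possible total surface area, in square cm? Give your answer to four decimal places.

809.4115

With radius r and height h, πr²h = 1768 so h = 1768/(πr²), and S(r) = 2πr² + 2πrh = 2πr² + 2·1768/r.
S'(r) = 4πr − 2·1768/r² = 0 ⇒ r³ = 1768/(2π), so r ≈ 6.5529 and h = 2r ≈ 13.1058.
S''(r) = 4π + 4·1768/r³ > 0, so this is the minimum; S ≈ 809.4115.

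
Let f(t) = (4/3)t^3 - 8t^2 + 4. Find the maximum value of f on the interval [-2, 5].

4

f'(t) = 4t^2 - 16t, which vanishes at t = 0 and t = 4.
Candidates: f(-2) = -116/3; f(0) = 4; f(4) = -116/3; f(5) = -88/3.
The maximum over the interval is 4, attained at t = 0.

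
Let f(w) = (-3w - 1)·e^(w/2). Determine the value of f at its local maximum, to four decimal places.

1.8684

Differentiating with the product rule gives f'(w) = (-(3/2)w - 7/2)·e^(w/2). Since e^(w/2) > 0, the only critical point is w = -7/3.
f''(-7/3) has the same sign as -3/2 < 0, so this is a local maximum.
f(-7/3) = (6)·e^(-7/6) ≈ 1.8684.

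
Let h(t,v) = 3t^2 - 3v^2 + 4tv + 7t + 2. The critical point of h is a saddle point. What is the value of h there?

∂h/∂t = 6t + 4v + 7 = 0 and ∂h/∂v = 4t - 6v = 0, so (t, v) = (-21/26, -7/13).
The Hessian has h_{tt} = 6, h_{vv} = -6, h_{tv} = 4, giving D = -52 < 0, so the point is a saddle point.
h(-21/26, -7/13) = -43/52.

-43/52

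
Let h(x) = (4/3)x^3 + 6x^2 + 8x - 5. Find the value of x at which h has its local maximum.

-2

h'(x) = 4x^2 + 12x + 8. Setting h'(x) = 0 gives x ∈ {-2, -1}.
Since h''(x) = 8x + 12, we get h''(-2) = -4 < 0 ⇒ local maximum; h''(-1) = 4 > 0 ⇒ local minimum.
So the local maximum value is h(-2) = -23/3.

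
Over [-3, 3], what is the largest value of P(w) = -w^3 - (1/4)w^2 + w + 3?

The derivative is -3w^2 - (1/2)w + 1, which vanishes at w = -2/3 and w = 1/2.
Evaluating at the critical points and endpoints: P(-3) = 99/4, P(-2/3) = 68/27, P(1/2) = 53/16, P(3) = -93/4.
The maximum over the interval is 99/4, attained at w = -3.

99/4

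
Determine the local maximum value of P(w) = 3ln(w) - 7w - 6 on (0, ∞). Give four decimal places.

P'(w) = 3/w − 7 = 0 gives w = 3/7.
P''(w) = -3/w², which is negative for w > 0, so this is a local maximum.
P(3/7) = 3·ln(3/7) - 3 - 6 ≈ -11.5419.

-11.5419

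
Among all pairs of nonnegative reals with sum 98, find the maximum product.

With x + y = 98, the product is P(x) = x(98 − x).
P'(x) = 98 − 2x = 0 gives x = 49; P'' = −2 < 0, so this is the maximum.
P = 49·49 = 2401.

2401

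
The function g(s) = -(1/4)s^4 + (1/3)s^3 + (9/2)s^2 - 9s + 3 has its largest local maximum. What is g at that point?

165/4

g'(s) = -s^3 + s^2 + 9s - 9. Setting g'(s) = 0 gives s ∈ {-3, 1, 3}.
Since g''(s) = -3s^2 + 2s + 9, we get g''(-3) = -24 < 0 ⇒ local maximum; g''(1) = 8 > 0 ⇒ local minimum; g''(3) = -12 < 0 ⇒ local maximum.
So the largest local maximum value is g(-3) = 165/4.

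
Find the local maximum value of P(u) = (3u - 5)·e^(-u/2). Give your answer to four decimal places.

P'(u) = 3·e^(-u/2) + (3u - 5)·(-1/2)·e^(-u/2) = (-(3/2)u + 11/2)·e^(-u/2). Since e^(-u/2) > 0, the only critical point is u = 11/3.
P''(11/3) has the same sign as -3/2 < 0, so this is a local maximum.
P(11/3) = (6)·e^(-11/6) ≈ 0.9593.

0.9593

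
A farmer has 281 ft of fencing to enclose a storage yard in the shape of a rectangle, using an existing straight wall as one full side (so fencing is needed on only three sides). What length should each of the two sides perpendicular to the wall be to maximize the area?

Let the sides perpendicular to the wall have length x and the parallel side y, so 2x + y = 281 and the area is A = xy = x(281 − 2x).
A'(x) = 281 − 4x = 0 gives x = 281/4, and A''(x) = −4 < 0 confirms a maximum.
Then y = 281 − 2·281/4 = 281/2 and A = 78961/8.

281/4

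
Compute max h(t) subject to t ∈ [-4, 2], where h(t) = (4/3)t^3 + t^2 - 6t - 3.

15/4

Differentiating, h'(t) = 4t^2 + 2t - 6; which vanishes at t = -3/2 and t = 1.
Compare values at every candidate in [-4, 2]: h(-4) = -145/3,  h(-3/2) = 15/4,  h(1) = -20/3,  h(2) = -1/3.
The maximum over the interval is 15/4, attained at t = -3/2.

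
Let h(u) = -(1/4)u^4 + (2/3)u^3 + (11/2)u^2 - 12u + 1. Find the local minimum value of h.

h'(u) = -u^3 + 2u^2 + 11u - 12 = 0 at u = -3, 1, 4.
h''(u) = -3u^2 + 4u + 11. h''(-3) = -28 < 0 ⇒ local maximum; h''(1) = 12 > 0 ⇒ local minimum; h''(4) = -21 < 0 ⇒ local maximum.
The local minimum is h(1) = -61/12.

-61/12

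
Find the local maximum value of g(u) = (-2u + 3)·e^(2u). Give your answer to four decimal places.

By the product rule, g'(u) = (-4u + 4)·e^(2u). Since e^(2u) > 0, the only critical point is u = 1.
g''(1) has the same sign as -4 < 0, so this is a local maximum.
g(1) = (1)·e^(2) ≈ 7.3891.

7.3891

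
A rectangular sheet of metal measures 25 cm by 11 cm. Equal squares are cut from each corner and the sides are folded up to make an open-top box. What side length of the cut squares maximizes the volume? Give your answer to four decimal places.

With cut size x, the volume is V(x) = x(25 − 2x)(11 − 2x) for 0 < x < 5.5.
V'(x) = 12x^2 − 144x + 275. Setting V'(x) = 0 gives x ≈ 2.3829 (the root in (0, 5.5)).
V''(x) = 24x − 144 is negative there, so this is the maximum; V ≈ 300.5887.

2.3829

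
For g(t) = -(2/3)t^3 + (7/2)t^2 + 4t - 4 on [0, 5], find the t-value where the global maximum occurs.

Differentiating, g'(t) = -2t^2 + 7t + 4; whose only zero in [0, 5] is t = 4.
Evaluating at the critical points and endpoints: g(0) = -4,  g(4) = 76/3,  g(5) = 121/6.
Hence the absolute maximum is 76/3 at t = 4.

4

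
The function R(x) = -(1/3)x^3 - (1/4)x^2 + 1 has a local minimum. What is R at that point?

47/48

R'(x) = -x^2 - (1/2)x = 0 at x = -1/2, 0.
Since R''(x) = -2x - 1/2, we get R''(-1/2) = 1/2 > 0 ⇒ local minimum; R''(0) = -1/2 < 0 ⇒ local maximum.
The local minimum is R(-1/2) = 47/48.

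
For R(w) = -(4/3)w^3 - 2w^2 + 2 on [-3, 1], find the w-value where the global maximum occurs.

-3

Differentiating, R'(w) = -4w^2 - 4w; which vanishes at w = -1 and w = 0.
Candidates: R(-3) = 20; R(-1) = 4/3; R(0) = 2; R(1) = -4/3.
So the maximum is R(-3) = 20.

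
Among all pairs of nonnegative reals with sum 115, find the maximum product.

With x + y = 115, the product is P(x) = x(115 − x).
P'(x) = 115 − 2x = 0 gives x = 115/2; P'' = −2 < 0, so this is the maximum.
P = 115/2·115/2 = 13225/4.

13225/4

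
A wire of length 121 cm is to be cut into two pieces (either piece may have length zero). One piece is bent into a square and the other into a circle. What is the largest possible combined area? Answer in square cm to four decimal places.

Let x be the length used for the square. Square side x/4; circle radius (121−x)/(2π).
A(x) = (x/4)² + π·((121−x)/(2π))² = x²/16 + (121−x)²/(4π) for 0 ≤ x ≤ 121. A'(x) = x/8 − (121−x)/(2π) = 0 gives x = 4·121/(π+4) ≈ 67.7720.
A'' > 0, so the interior critical point is a minimum; the maximum is at an endpoint. A(0) = 1165.0938 and A(121) = 915.0625, so the largest area is 1165.0938.

1165.0938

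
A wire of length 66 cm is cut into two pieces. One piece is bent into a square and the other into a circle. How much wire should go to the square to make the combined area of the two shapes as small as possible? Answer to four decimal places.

Let x be the length used for the square. Square side x/4; circle radius (66−x)/(2π).
A(x) = (x/4)² + π·((66−x)/(2π))² = x²/16 + (66−x)²/(4π) for 0 ≤ x ≤ 66. A'(x) = x/8 − (66−x)/(2π) = 0 gives x = 4·66/(π+4) ≈ 36.9665.
A'' = 1/8 + 1/(2π) > 0, so this gives the minimum combined area; x ≈ 36.9665 cm to the square.

36.9665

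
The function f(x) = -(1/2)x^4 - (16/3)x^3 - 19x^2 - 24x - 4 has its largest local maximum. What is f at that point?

35/6

f'(x) = -2x^3 - 16x^2 - 38x - 24. Setting f'(x) = 0 gives x ∈ {-4, -3, -1}.
Second-derivative test with f''(x) = -6x^2 - 32x - 38: f''(-4) = -6 < 0 ⇒ local maximum; f''(-3) = 4 > 0 ⇒ local minimum; f''(-1) = -12 < 0 ⇒ local maximum.
The largest local maximum is f(-1) = 35/6.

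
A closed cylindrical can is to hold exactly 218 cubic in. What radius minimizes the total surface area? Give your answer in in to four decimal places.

With radius r and height h, πr²h = 218 so h = 218/(πr²), and S(r) = 2πr² + 2πrh = 2πr² + 2·218/r.
S'(r) = 4πr − 2·218/r² = 0 ⇒ r³ = 218/(2π), so r ≈ 3.2616 and h = 2r ≈ 6.5231.
S''(r) = 4π + 4·218/r³ > 0, so this is the minimum; S ≈ 200.5175.

3.2616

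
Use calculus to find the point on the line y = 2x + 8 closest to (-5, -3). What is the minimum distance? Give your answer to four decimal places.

Minimize D(x)^2 = (x + 5)^2 + (2x + 11)^2.
d/dx[D^2] = 2(x + 5) + 2·2·(2x + 11) = 0 ⇒ x = -27/5.
Then y = -14/5 and the distance is √(1/5) ≈ 0.4472.

0.4472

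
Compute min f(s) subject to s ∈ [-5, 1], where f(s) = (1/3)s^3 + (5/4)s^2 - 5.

-185/12

f'(s) = s^2 + (5/2)s, which vanishes at s = -5/2 and s = 0.
Candidates: f(-5) = -185/12,  f(-5/2) = -115/48,  f(0) = -5,  f(1) = -41/12.
So the minimum is f(-5) = -185/12.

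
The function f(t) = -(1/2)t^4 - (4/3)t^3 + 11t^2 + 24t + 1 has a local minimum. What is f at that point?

-67/6

Critical points: f'(t) = -2t^3 - 4t^2 + 22t + 24 vanishes at t = -4, -1, 3.
Second-derivative test with f''(t) = -6t^2 - 8t + 22: f''(-4) = -42 < 0 ⇒ local maximum; f''(-1) = 24 > 0 ⇒ local minimum; f''(3) = -56 < 0 ⇒ local maximum.
So the local minimum value is f(-1) = -67/6.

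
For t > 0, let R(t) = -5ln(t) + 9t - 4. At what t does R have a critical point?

5/9

R'(t) = -5/t + 9 = 0 gives t = 5/9.
R''(t) = 5/t², which is positive for t > 0, so this is a local minimum.
R(5/9) = -5·ln(5/9) + 5 - 4 ≈ 3.9389.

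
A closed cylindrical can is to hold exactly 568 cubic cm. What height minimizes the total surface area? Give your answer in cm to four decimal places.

8.9761

With radius r and height h, πr²h = 568 so h = 568/(πr²), and S(r) = 2πr² + 2πrh = 2πr² + 2·568/r.
S'(r) = 4πr − 2·568/r² = 0 ⇒ r³ = 568/(2π), so r ≈ 4.4880 and h = 2r ≈ 8.9761.
S''(r) = 4π + 4·568/r³ > 0, so this is the minimum; S ≈ 379.6763.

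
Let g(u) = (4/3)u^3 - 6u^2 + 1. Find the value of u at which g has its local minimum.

Critical points: g'(u) = 4u^2 - 12u vanishes at u = 0, 3.
Second-derivative test with g''(u) = 8u - 12: g''(0) = -12 < 0 ⇒ local maximum; g''(3) = 12 > 0 ⇒ local minimum.
So the local minimum value is g(3) = -17.

3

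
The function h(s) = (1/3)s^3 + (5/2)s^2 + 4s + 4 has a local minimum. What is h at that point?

13/6

h'(s) = s^2 + 5s + 4 = 0 at s = -4, -1.
Second-derivative test with h''(s) = 2s + 5: h''(-4) = -3 < 0 ⇒ local maximum; h''(-1) = 3 > 0 ⇒ local minimum.
Thus h has its local minimum at s = -1, with value 13/6.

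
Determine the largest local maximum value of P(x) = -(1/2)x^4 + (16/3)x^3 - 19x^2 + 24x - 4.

Critical points: P'(x) = -2x^3 + 16x^2 - 38x + 24 vanishes at x = 1, 3, 4.
Since P''(x) = -6x^2 + 32x - 38, we get P''(1) = -12 < 0 ⇒ local maximum; P''(3) = 4 > 0 ⇒ local minimum; P''(4) = -6 < 0 ⇒ local maximum.
Thus P has its largest local maximum at x = 1, with value 35/6.

35/6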